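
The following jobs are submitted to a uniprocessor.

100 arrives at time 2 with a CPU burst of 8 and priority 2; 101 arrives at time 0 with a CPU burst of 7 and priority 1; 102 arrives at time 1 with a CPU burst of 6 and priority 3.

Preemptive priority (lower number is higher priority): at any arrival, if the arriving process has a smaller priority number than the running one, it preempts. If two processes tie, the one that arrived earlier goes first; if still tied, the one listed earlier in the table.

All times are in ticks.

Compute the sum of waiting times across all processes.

19

Gantt: | 101 0-7 | 100 7-15 | 102 15-21 |
Completion: 100=15  101=7  102=21
Waiting = turnaround − burst: 100=5, 101=0, 102=14
Total waiting = 5 + 0 + 14 = 19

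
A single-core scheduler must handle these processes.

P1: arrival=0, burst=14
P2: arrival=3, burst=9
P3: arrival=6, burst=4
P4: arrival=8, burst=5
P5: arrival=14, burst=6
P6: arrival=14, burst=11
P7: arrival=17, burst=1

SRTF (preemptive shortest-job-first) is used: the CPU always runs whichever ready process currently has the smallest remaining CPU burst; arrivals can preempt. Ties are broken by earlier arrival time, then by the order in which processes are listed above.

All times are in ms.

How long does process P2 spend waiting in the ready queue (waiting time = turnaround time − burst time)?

10

Schedule: | P1 0-3 | P2 3-6 | P3 6-10 | P4 10-15 | P2 15-17 | P7 17-18 | P2 18-22 | P5 22-28 | P1 28-39 | P6 39-50 |
Completion: P1=39  P2=22  P3=10  P4=15  P5=28  P6=50  P7=18
Turnaround (C−A): P1=39  P2=19  P3=4  P4=7  P5=14  P6=36  P7=1
Waiting(P2) = turnaround − burst = 19 − 9 = 10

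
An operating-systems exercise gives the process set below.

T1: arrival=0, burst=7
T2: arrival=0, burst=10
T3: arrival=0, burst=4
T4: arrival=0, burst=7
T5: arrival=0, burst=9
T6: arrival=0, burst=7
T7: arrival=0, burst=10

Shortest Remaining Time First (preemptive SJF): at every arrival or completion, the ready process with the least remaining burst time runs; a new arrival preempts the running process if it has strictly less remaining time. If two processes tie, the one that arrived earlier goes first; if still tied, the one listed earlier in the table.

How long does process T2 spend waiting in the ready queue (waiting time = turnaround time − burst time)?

34

Timeline: | T3 0-4 | T1 4-11 | T4 11-18 | T6 18-25 | T5 25-34 | T2 34-44 | T7 44-54 |
Completion: T1=11  T2=44  T3=4  T4=18  T5=34  T6=25  T7=54
Turnaround (C−A): T1=11  T2=44  T3=4  T4=18  T5=34  T6=25  T7=54
Waiting(T2) = turnaround − burst = 44 − 10 = 34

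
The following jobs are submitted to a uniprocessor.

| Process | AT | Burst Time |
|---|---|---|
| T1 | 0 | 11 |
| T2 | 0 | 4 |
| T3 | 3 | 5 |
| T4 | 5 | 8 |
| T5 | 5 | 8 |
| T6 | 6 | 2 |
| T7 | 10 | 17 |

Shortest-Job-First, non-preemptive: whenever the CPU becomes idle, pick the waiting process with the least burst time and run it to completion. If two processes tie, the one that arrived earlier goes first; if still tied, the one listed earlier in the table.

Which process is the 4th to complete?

T4

Schedule: | T2 0-4 | T3 4-9 | T6 9-11 | T4 11-19 | T5 19-27 | T1 27-38 | T7 38-55 |
Completion: T1=38  T2=4  T3=9  T4=19  T5=27  T6=11  T7=55
Turnaround (C−A): T1=38  T2=4  T3=6  T4=14  T5=22  T6=5  T7=45
Finish order: T2 → T3 → T6 → T4 → T5 → T1 → T7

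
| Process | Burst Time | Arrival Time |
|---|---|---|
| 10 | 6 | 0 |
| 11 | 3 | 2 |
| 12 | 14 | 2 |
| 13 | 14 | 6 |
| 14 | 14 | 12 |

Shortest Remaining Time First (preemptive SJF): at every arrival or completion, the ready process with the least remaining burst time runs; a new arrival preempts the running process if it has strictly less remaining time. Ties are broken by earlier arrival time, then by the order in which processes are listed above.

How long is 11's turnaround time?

Gantt: | 10 0-2 | 11 2-5 | 10 5-9 | 12 9-23 | 13 23-37 | 14 37-51 |
Completion: 10=9  11=5  12=23  13=37  14=51
Turnaround(11) = completion − arrival = 5 − 2 = 3

3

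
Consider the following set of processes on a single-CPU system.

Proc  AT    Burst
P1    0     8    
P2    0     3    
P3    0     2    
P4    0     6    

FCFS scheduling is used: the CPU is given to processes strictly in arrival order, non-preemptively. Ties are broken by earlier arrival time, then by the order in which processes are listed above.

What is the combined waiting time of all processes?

Gantt: | P1 0-8 | P2 8-11 | P3 11-13 | P4 13-19 |
Completion: P1=8  P2=11  P3=13  P4=19
Waiting = turnaround − burst: P1=0, P2=8, P3=11, P4=13
Total waiting = 0 + 8 + 11 + 13 = 32

32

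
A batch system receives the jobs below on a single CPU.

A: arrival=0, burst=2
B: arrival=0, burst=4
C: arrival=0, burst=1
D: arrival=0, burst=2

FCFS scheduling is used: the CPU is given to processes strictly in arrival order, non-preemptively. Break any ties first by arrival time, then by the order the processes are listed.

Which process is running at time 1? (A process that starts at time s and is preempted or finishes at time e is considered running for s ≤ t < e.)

A

Gantt: | A 0-2 | B 2-6 | C 6-7 | D 7-9 |
Completion: A=2  B=6  C=7  D=9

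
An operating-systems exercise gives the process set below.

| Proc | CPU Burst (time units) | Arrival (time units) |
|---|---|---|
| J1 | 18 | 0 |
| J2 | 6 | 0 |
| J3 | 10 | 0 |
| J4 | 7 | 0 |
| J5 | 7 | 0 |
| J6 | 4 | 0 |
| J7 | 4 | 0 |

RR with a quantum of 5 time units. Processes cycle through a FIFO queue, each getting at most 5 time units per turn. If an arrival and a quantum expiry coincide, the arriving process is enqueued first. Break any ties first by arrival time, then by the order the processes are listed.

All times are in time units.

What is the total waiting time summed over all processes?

239

Schedule: | J1 0-5 | J2 5-10 | J3 10-15 | J4 15-20 | J5 20-25 | J6 25-29 | J7 29-33 | J1 33-38 | J2 38-39 | J3 39-44 | J4 44-46 | J5 46-48 | J1 48-56 |
Completion: J1=56  J2=39  J3=44  J4=46  J5=48  J6=29  J7=33
Turnaround (C−A): J1=56  J2=39  J3=44  J4=46  J5=48  J6=29  J7=33
Waiting = turnaround − burst: J1=38, J2=33, J3=34, J4=39, J5=41, J6=25, J7=29
Total waiting = 38 + 33 + 34 + 39 + 41 + 25 + 29 = 239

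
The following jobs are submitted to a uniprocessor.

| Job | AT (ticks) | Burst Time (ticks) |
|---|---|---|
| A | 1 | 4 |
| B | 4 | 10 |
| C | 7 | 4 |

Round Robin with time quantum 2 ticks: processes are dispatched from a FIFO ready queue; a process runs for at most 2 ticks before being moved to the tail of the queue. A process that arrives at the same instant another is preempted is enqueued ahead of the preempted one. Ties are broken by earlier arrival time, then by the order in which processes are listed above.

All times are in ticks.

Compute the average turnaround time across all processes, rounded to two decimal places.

8.33

Schedule: | idle 0-1 | A 1-5 | B 5-7 | C 7-9 | B 9-11 | C 11-13 | B 13-19 |
Completion: A=5  B=19  C=13
Turnaround times: A=4, B=15, C=6
Average turnaround = (4+15+6) / 3 = 25/3 = 8.33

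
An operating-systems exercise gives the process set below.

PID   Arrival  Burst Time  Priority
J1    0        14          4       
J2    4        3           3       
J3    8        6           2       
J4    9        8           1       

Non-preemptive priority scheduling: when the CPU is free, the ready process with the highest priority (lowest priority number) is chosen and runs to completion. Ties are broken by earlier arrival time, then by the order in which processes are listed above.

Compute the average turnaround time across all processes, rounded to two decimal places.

18.50

Gantt: | J1 0-14 | J4 14-22 | J3 22-28 | J2 28-31 |
Completion: J1=14  J2=31  J3=28  J4=22
Turnaround (C−A): J1=14  J2=27  J3=20  J4=13
Turnaround times: J1=14, J2=27, J3=20, J4=13
Average turnaround = (14+27+20+13) / 4 = 74/4 = 18.50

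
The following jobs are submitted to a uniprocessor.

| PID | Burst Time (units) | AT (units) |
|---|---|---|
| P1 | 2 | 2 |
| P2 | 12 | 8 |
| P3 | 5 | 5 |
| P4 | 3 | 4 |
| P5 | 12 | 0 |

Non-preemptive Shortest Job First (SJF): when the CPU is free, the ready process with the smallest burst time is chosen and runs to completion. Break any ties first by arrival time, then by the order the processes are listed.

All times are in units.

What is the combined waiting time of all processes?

46

Timeline: | P5 0-12 | P1 12-14 | P4 14-17 | P3 17-22 | P2 22-34 |
Completion: P1=14  P2=34  P3=22  P4=17  P5=12
Waiting = turnaround − burst: P1=10, P2=14, P3=12, P4=10, P5=0
Total waiting = 10 + 14 + 12 + 10 + 0 = 46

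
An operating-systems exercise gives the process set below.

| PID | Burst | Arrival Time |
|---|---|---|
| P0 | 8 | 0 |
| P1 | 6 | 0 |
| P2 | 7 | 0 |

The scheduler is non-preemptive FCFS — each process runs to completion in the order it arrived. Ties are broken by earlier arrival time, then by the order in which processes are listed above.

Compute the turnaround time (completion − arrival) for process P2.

Schedule: | P0 0-8 | P1 8-14 | P2 14-21 |
Completion: P0=8  P1=14  P2=21
Turnaround(P2) = completion − arrival = 21 − 0 = 21

21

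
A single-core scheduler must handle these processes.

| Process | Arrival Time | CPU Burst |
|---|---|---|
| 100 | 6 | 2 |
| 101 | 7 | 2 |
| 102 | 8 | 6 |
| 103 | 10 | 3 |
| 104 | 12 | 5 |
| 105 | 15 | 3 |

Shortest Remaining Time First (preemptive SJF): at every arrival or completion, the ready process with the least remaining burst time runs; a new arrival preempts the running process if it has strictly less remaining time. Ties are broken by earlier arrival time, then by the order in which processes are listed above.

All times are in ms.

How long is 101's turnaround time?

Timeline: | idle 0-6 | 100 6-8 | 101 8-10 | 103 10-13 | 104 13-18 | 105 18-21 | 102 21-27 |
Completion: 100=8  101=10  102=27  103=13  104=18  105=21
Turnaround(101) = completion − arrival = 10 − 7 = 3

3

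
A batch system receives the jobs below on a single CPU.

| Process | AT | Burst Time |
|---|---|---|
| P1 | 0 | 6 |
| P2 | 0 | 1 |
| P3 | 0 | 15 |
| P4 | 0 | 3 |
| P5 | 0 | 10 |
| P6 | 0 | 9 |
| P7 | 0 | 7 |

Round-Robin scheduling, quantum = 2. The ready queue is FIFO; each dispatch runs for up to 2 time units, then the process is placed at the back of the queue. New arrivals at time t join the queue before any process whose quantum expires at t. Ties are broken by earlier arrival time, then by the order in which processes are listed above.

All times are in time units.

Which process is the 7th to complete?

Gantt: | P1 0-2 | P2 2-3 | P3 3-5 | P4 5-7 | P5 7-9 | P6 9-11 | P7 11-13 | P1 13-15 | P3 15-17 | P4 17-18 | P5 18-20 | P6 20-22 | P7 22-24 | P1 24-26 | P3 26-28 | P5 28-30 | P6 30-32 | P7 32-34 | P3 34-36 | P5 36-38 | P6 38-40 | P7 40-41 | P3 41-43 | P5 43-45 | P6 45-46 | P3 46-51 |
Completion: P1=26  P2=3  P3=51  P4=18  P5=45  P6=46  P7=41
Finish order: P2 → P4 → P1 → P7 → P5 → P6 → P3

P3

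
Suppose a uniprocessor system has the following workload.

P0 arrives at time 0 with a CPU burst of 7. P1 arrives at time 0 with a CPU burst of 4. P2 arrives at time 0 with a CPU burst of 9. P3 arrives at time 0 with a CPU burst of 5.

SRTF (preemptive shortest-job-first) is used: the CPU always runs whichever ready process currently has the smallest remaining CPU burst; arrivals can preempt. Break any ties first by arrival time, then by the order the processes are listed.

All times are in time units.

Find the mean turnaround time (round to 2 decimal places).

13.50

Schedule: | P1 0-4 | P3 4-9 | P0 9-16 | P2 16-25 |
Completion: P0=16  P1=4  P2=25  P3=9
Turnaround (C−A): P0=16  P1=4  P2=25  P3=9
Turnaround times: P0=16, P1=4, P2=25, P3=9
Average turnaround = (16+4+25+9) / 4 = 54/4 = 13.50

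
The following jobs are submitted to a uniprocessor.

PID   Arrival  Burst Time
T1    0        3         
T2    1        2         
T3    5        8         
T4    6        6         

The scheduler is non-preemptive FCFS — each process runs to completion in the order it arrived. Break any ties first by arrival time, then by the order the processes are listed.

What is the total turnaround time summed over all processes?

Gantt: | T1 0-3 | T2 3-5 | T3 5-13 | T4 13-19 |
Completion: T1=3  T2=5  T3=13  T4=19
Turnaround (C−A): T1=3  T2=4  T3=8  T4=13
Turnaround = completion − arrival: T1=3, T2=4, T3=8, T4=13
Total turnaround = 3 + 4 + 8 + 13 = 28

28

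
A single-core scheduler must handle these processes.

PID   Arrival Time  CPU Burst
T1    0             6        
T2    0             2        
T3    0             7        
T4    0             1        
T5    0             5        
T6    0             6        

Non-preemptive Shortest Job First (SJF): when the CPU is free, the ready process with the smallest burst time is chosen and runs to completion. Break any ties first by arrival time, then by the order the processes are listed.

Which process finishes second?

T2

Schedule: | T4 0-1 | T2 1-3 | T5 3-8 | T1 8-14 | T6 14-20 | T3 20-27 |
Completion: T1=14  T2=3  T3=27  T4=1  T5=8  T6=20
Finish order: T4 → T2 → T5 → T1 → T6 → T3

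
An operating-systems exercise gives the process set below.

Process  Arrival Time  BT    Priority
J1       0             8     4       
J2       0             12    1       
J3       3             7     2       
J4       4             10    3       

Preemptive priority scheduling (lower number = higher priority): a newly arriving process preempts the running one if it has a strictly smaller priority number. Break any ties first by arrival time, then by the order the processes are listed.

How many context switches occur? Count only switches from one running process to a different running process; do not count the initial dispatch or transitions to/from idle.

3

Schedule: | J2 0-12 | J3 12-19 | J4 19-29 | J1 29-37 |
Completion: J1=37  J2=12  J3=19  J4=29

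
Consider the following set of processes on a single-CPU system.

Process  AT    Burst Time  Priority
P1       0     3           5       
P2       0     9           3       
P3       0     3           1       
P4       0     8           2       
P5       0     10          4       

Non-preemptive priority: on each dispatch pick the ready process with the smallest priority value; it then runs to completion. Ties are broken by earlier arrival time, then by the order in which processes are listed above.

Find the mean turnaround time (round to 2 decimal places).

19.40

Schedule: | P3 0-3 | P4 3-11 | P2 11-20 | P5 20-30 | P1 30-33 |
Completion: P1=33  P2=20  P3=3  P4=11  P5=30
Turnaround (C−A): P1=33  P2=20  P3=3  P4=11  P5=30
Turnaround times: P1=33, P2=20, P3=3, P4=11, P5=30
Average turnaround = (33+20+3+11+30) / 5 = 97/5 = 19.40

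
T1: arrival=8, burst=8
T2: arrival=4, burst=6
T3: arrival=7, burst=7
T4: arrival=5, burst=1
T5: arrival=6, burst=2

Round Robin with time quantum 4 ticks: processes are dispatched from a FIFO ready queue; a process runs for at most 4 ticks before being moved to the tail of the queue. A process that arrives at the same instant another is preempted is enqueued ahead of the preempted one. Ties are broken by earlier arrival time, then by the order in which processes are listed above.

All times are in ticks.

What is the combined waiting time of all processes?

39

Schedule: | idle 0-4 | T2 4-8 | T4 8-9 | T5 9-11 | T3 11-15 | T1 15-19 | T2 19-21 | T3 21-24 | T1 24-28 |
Completion: T1=28  T2=21  T3=24  T4=9  T5=11
Turnaround (C−A): T1=20  T2=17  T3=17  T4=4  T5=5
Waiting = turnaround − burst: T1=12, T2=11, T3=10, T4=3, T5=3
Total waiting = 12 + 11 + 10 + 3 + 3 = 39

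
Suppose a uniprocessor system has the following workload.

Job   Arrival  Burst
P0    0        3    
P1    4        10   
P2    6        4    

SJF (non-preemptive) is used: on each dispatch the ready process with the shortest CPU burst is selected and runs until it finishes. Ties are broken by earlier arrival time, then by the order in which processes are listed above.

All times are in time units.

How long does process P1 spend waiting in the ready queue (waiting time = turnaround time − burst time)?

0

Gantt: | P0 0-3 | idle 3-4 | P1 4-14 | P2 14-18 |
Completion: P0=3  P1=14  P2=18
Turnaround (C−A): P0=3  P1=10  P2=12
Waiting(P1) = turnaround − burst = 10 − 10 = 0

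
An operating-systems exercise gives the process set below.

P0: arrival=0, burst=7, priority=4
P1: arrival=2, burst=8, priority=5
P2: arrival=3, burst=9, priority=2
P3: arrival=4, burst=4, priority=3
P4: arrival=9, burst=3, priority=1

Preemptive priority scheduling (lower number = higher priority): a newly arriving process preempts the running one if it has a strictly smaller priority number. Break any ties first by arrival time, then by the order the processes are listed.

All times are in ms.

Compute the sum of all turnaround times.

82

Schedule: | P0 0-3 | P2 3-9 | P4 9-12 | P2 12-15 | P3 15-19 | P0 19-23 | P1 23-31 |
Completion: P0=23  P1=31  P2=15  P3=19  P4=12
Turnaround = completion − arrival: P0=23, P1=29, P2=12, P3=15, P4=3
Total turnaround = 23 + 29 + 12 + 15 + 3 = 82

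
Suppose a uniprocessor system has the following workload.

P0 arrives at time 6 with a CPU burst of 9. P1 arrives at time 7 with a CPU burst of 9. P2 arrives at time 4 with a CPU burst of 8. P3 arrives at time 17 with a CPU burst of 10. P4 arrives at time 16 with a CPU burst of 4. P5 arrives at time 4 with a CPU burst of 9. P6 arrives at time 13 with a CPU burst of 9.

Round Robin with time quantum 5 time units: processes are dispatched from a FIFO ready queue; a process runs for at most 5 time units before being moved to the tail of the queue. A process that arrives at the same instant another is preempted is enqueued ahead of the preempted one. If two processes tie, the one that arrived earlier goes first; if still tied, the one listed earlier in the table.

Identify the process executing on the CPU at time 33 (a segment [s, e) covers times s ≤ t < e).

P5

Timeline: | idle 0-4 | P2 4-9 | P5 9-14 | P0 14-19 | P1 19-24 | P2 24-27 | P6 27-32 | P5 32-36 | P4 36-40 | P3 40-45 | P0 45-49 | P1 49-53 | P6 53-57 | P3 57-62 |
Completion: P0=49  P1=53  P2=27  P3=62  P4=40  P5=36  P6=57
Turnaround (C−A): P0=43  P1=46  P2=23  P3=45  P4=24  P5=32  P6=44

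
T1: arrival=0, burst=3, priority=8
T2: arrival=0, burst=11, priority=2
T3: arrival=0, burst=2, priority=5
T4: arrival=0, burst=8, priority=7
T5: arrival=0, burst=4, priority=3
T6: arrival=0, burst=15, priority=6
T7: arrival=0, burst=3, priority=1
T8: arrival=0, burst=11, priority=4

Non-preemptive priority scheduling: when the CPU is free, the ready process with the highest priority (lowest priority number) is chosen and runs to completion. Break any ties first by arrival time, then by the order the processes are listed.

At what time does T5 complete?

Timeline: | T7 0-3 | T2 3-14 | T5 14-18 | T8 18-29 | T3 29-31 | T6 31-46 | T4 46-54 | T1 54-57 |
Completion: T1=57  T2=14  T3=31  T4=54  T5=18  T6=46  T7=3  T8=29

18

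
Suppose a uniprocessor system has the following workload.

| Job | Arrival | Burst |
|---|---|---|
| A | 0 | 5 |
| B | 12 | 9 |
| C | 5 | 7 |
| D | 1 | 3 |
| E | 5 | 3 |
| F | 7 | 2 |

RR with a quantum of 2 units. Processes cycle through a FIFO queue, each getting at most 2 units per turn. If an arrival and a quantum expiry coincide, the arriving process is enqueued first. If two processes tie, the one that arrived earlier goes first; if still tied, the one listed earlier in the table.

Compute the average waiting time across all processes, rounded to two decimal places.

7.33

Gantt: | A 0-2 | D 2-4 | A 4-6 | D 6-7 | C 7-9 | E 9-11 | A 11-12 | F 12-14 | C 14-16 | E 16-17 | B 17-19 | C 19-21 | B 21-23 | C 23-24 | B 24-29 |
Completion: A=12  B=29  C=24  D=7  E=17  F=14
Waiting times: A=7, B=8, C=12, D=3, E=9, F=5
Average waiting = (7+8+12+3+9+5) / 6 = 44/6 = 7.33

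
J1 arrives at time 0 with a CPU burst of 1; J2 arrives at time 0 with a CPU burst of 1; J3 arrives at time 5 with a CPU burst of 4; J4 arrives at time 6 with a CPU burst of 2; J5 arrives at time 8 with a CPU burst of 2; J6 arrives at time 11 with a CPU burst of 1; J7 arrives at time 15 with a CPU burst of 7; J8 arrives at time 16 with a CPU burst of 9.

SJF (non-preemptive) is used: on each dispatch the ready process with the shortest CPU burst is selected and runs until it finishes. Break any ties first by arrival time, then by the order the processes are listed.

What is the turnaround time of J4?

Gantt: | J1 0-1 | J2 1-2 | idle 2-5 | J3 5-9 | J4 9-11 | J6 11-12 | J5 12-14 | idle 14-15 | J7 15-22 | J8 22-31 |
Completion: J1=1  J2=2  J3=9  J4=11  J5=14  J6=12  J7=22  J8=31
Turnaround(J4) = completion − arrival = 11 − 6 = 5

5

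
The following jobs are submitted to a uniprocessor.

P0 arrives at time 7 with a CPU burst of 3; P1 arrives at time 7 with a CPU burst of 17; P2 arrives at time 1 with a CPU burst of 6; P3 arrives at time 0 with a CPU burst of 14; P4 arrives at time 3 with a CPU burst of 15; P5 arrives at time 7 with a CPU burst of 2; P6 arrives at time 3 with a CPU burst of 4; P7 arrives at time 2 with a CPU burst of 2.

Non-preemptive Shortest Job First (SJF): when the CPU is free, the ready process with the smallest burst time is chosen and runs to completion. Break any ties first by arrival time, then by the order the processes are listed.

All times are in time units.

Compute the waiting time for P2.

Timeline: | P3 0-14 | P7 14-16 | P5 16-18 | P0 18-21 | P6 21-25 | P2 25-31 | P4 31-46 | P1 46-63 |
Completion: P0=21  P1=63  P2=31  P3=14  P4=46  P5=18  P6=25  P7=16
Turnaround (C−A): P0=14  P1=56  P2=30  P3=14  P4=43  P5=11  P6=22  P7=14
Waiting(P2) = turnaround − burst = 30 − 6 = 24

24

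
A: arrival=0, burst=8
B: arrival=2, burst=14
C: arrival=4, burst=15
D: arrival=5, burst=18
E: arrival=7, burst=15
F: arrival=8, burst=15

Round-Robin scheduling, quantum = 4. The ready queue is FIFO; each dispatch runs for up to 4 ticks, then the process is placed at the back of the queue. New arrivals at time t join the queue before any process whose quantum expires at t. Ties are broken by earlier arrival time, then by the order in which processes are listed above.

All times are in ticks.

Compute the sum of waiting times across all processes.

296

Gantt: | A 0-4 | B 4-8 | C 8-12 | A 12-16 | D 16-20 | E 20-24 | F 24-28 | B 28-32 | C 32-36 | D 36-40 | E 40-44 | F 44-48 | B 48-52 | C 52-56 | D 56-60 | E 60-64 | F 64-68 | B 68-70 | C 70-73 | D 73-77 | E 77-80 | F 80-83 | D 83-85 |
Completion: A=16  B=70  C=73  D=85  E=80  F=83
Turnaround (C−A): A=16  B=68  C=69  D=80  E=73  F=75
Waiting = turnaround − burst: A=8, B=54, C=54, D=62, E=58, F=60
Total waiting = 8 + 54 + 54 + 62 + 58 + 60 = 296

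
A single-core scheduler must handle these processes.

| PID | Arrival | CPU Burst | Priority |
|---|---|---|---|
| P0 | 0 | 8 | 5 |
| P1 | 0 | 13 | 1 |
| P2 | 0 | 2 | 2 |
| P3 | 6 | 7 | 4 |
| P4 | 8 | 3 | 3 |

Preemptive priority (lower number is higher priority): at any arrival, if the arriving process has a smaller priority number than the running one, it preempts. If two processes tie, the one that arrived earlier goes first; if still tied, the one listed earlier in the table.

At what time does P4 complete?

18

Gantt: | P1 0-13 | P2 13-15 | P4 15-18 | P3 18-25 | P0 25-33 |
Completion: P0=33  P1=13  P2=15  P3=25  P4=18
Turnaround (C−A): P0=33  P1=13  P2=15  P3=19  P4=10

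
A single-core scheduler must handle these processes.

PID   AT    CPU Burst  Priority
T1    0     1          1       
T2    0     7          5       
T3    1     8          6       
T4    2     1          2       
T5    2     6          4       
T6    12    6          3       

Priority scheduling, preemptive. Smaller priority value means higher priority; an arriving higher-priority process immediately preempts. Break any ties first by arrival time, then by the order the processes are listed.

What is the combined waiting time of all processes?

Schedule: | T1 0-1 | T2 1-2 | T4 2-3 | T5 3-9 | T2 9-12 | T6 12-18 | T2 18-21 | T3 21-29 |
Completion: T1=1  T2=21  T3=29  T4=3  T5=9  T6=18
Turnaround (C−A): T1=1  T2=21  T3=28  T4=1  T5=7  T6=6
Waiting = turnaround − burst: T1=0, T2=14, T3=20, T4=0, T5=1, T6=0
Total waiting = 0 + 14 + 20 + 0 + 1 + 0 = 35

35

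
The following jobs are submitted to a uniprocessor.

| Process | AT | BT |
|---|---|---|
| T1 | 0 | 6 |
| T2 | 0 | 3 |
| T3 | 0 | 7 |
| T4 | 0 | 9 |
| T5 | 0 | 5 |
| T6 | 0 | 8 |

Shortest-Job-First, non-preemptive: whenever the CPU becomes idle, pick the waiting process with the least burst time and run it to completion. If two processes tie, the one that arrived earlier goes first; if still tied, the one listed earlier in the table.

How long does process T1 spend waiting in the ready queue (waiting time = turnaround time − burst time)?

8

Timeline: | T2 0-3 | T5 3-8 | T1 8-14 | T3 14-21 | T6 21-29 | T4 29-38 |
Completion: T1=14  T2=3  T3=21  T4=38  T5=8  T6=29
Waiting(T1) = turnaround − burst = 14 − 6 = 8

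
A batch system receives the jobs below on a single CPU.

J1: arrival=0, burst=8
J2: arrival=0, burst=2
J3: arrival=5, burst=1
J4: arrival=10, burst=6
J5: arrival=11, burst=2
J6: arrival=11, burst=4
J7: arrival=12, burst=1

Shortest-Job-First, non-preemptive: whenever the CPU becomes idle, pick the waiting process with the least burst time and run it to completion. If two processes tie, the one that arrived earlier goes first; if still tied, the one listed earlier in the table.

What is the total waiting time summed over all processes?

Gantt: | J2 0-2 | J1 2-10 | J3 10-11 | J5 11-13 | J7 13-14 | J6 14-18 | J4 18-24 |
Completion: J1=10  J2=2  J3=11  J4=24  J5=13  J6=18  J7=14
Turnaround (C−A): J1=10  J2=2  J3=6  J4=14  J5=2  J6=7  J7=2
Waiting = turnaround − burst: J1=2, J2=0, J3=5, J4=8, J5=0, J6=3, J7=1
Total waiting = 2 + 0 + 5 + 8 + 0 + 3 + 1 = 19

19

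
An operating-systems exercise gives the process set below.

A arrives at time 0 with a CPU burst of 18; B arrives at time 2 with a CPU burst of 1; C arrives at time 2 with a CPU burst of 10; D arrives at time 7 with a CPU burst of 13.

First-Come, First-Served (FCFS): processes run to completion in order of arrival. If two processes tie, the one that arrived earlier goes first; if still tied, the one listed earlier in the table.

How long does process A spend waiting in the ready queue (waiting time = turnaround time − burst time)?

Gantt: | A 0-18 | B 18-19 | C 19-29 | D 29-42 |
Completion: A=18  B=19  C=29  D=42
Waiting(A) = turnaround − burst = 18 − 18 = 0

0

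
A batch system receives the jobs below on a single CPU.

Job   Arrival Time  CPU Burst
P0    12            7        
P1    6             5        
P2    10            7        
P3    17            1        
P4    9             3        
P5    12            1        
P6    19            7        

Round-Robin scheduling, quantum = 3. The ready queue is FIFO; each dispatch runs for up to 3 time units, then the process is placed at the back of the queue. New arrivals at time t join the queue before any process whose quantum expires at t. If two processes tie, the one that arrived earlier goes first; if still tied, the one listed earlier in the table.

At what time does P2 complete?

Timeline: | idle 0-6 | P1 6-9 | P4 9-12 | P1 12-14 | P2 14-17 | P0 17-20 | P5 20-21 | P3 21-22 | P2 22-25 | P6 25-28 | P0 28-31 | P2 31-32 | P6 32-35 | P0 35-36 | P6 36-37 |
Completion: P0=36  P1=14  P2=32  P3=22  P4=12  P5=21  P6=37
Turnaround (C−A): P0=24  P1=8  P2=22  P3=5  P4=3  P5=9  P6=18

32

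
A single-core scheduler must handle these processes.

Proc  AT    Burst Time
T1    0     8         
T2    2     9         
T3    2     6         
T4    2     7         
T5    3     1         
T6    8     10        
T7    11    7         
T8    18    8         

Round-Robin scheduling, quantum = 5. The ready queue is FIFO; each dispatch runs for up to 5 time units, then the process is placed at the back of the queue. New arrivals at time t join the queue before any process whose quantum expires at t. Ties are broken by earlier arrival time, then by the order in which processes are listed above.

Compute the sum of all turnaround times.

Gantt: | T1 0-5 | T2 5-10 | T3 10-15 | T4 15-20 | T5 20-21 | T1 21-24 | T6 24-29 | T2 29-33 | T7 33-38 | T3 38-39 | T8 39-44 | T4 44-46 | T6 46-51 | T7 51-53 | T8 53-56 |
Completion: T1=24  T2=33  T3=39  T4=46  T5=21  T6=51  T7=53  T8=56
Turnaround (C−A): T1=24  T2=31  T3=37  T4=44  T5=18  T6=43  T7=42  T8=38
Turnaround = completion − arrival: T1=24, T2=31, T3=37, T4=44, T5=18, T6=43, T7=42, T8=38
Total turnaround = 24 + 31 + 37 + 44 + 18 + 43 + 42 + 38 = 277

277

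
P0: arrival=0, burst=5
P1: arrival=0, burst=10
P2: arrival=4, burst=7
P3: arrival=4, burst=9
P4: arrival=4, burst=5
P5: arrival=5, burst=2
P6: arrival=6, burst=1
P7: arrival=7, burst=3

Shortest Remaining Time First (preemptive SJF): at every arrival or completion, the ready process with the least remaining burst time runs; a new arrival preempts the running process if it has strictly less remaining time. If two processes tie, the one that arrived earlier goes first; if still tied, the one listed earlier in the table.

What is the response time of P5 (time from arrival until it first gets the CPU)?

Gantt: | P0 0-5 | P5 5-7 | P6 7-8 | P7 8-11 | P4 11-16 | P2 16-23 | P3 23-32 | P1 32-42 |
Completion: P0=5  P1=42  P2=23  P3=32  P4=16  P5=7  P6=8  P7=11
Response(P5) = first start − arrival = 5 − 5 = 0

0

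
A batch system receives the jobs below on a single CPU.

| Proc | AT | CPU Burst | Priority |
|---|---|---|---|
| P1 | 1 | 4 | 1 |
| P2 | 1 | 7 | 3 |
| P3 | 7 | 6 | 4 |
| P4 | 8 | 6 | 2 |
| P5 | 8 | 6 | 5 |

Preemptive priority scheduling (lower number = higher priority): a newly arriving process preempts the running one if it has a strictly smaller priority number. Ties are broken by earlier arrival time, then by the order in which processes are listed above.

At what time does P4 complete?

14

Gantt: | idle 0-1 | P1 1-5 | P2 5-8 | P4 8-14 | P2 14-18 | P3 18-24 | P5 24-30 |
Completion: P1=5  P2=18  P3=24  P4=14  P5=30
Turnaround (C−A): P1=4  P2=17  P3=17  P4=6  P5=22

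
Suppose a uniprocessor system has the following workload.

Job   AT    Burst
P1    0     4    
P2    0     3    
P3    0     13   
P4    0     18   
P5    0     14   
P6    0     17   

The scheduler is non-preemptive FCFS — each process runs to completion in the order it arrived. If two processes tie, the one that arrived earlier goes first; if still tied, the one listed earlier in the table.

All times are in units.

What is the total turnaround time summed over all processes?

190

Timeline: | P1 0-4 | P2 4-7 | P3 7-20 | P4 20-38 | P5 38-52 | P6 52-69 |
Completion: P1=4  P2=7  P3=20  P4=38  P5=52  P6=69
Turnaround (C−A): P1=4  P2=7  P3=20  P4=38  P5=52  P6=69
Turnaround = completion − arrival: P1=4, P2=7, P3=20, P4=38, P5=52, P6=69
Total turnaround = 4 + 7 + 20 + 38 + 52 + 69 = 190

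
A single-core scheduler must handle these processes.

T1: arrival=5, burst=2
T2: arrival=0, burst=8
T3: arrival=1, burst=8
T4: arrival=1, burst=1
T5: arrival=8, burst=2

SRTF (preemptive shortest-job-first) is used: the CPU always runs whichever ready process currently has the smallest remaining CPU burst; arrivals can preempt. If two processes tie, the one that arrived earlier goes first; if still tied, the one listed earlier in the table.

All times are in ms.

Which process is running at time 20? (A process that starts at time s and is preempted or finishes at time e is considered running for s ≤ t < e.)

Schedule: | T2 0-1 | T4 1-2 | T2 2-5 | T1 5-7 | T2 7-8 | T5 8-10 | T2 10-13 | T3 13-21 |
Completion: T1=7  T2=13  T3=21  T4=2  T5=10
Turnaround (C−A): T1=2  T2=13  T3=20  T4=1  T5=2

T3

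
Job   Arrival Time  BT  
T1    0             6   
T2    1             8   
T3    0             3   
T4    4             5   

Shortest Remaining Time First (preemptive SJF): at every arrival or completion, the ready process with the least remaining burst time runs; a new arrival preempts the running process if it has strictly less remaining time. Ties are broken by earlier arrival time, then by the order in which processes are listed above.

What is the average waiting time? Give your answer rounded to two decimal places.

5.25

Gantt: | T3 0-3 | T1 3-9 | T4 9-14 | T2 14-22 |
Completion: T1=9  T2=22  T3=3  T4=14
Waiting times: T1=3, T2=13, T3=0, T4=5
Average waiting = (3+13+0+5) / 4 = 21/4 = 5.25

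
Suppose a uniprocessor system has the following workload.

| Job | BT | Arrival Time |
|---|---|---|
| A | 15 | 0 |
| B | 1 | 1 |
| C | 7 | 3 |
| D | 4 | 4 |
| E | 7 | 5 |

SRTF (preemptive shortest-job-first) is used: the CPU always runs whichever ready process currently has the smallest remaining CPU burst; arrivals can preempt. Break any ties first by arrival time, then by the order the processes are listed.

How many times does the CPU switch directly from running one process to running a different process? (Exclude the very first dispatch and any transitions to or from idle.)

7

Timeline: | A 0-1 | B 1-2 | A 2-3 | C 3-4 | D 4-8 | C 8-14 | E 14-21 | A 21-34 |
Completion: A=34  B=2  C=14  D=8  E=21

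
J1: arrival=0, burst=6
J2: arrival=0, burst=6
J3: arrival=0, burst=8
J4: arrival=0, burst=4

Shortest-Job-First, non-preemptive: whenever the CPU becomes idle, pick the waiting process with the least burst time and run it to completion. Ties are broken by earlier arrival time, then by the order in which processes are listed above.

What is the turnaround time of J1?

10

Schedule: | J4 0-4 | J1 4-10 | J2 10-16 | J3 16-24 |
Completion: J1=10  J2=16  J3=24  J4=4
Turnaround (C−A): J1=10  J2=16  J3=24  J4=4
Turnaround(J1) = completion − arrival = 10 − 0 = 10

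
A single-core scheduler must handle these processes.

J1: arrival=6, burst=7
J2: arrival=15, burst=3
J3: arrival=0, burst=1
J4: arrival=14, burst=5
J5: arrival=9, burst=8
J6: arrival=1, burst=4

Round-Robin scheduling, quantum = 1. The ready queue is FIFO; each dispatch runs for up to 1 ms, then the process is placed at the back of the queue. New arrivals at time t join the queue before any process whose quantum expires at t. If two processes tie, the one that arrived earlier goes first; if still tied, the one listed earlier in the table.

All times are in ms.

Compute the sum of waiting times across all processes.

34

Timeline: | J3 0-1 | J6 1-5 | idle 5-6 | J1 6-9 | J5 9-10 | J1 10-11 | J5 11-12 | J1 12-13 | J5 13-14 | J1 14-15 | J4 15-16 | J5 16-17 | J2 17-18 | J1 18-19 | J4 19-20 | J5 20-21 | J2 21-22 | J4 22-23 | J5 23-24 | J2 24-25 | J4 25-26 | J5 26-27 | J4 27-28 | J5 28-29 |
Completion: J1=19  J2=25  J3=1  J4=28  J5=29  J6=5
Turnaround (C−A): J1=13  J2=10  J3=1  J4=14  J5=20  J6=4
Waiting = turnaround − burst: J1=6, J2=7, J3=0, J4=9, J5=12, J6=0
Total waiting = 6 + 7 + 0 + 9 + 12 + 0 = 34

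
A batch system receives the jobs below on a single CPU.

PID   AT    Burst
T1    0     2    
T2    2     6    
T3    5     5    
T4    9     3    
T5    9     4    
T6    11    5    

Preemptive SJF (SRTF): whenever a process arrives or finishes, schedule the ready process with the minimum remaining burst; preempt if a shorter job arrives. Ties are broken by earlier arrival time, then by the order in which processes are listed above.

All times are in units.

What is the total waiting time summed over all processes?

22

Gantt: | T1 0-2 | T2 2-8 | T3 8-9 | T4 9-12 | T3 12-16 | T5 16-20 | T6 20-25 |
Completion: T1=2  T2=8  T3=16  T4=12  T5=20  T6=25
Turnaround (C−A): T1=2  T2=6  T3=11  T4=3  T5=11  T6=14
Waiting = turnaround − burst: T1=0, T2=0, T3=6, T4=0, T5=7, T6=9
Total waiting = 0 + 0 + 6 + 0 + 7 + 9 = 22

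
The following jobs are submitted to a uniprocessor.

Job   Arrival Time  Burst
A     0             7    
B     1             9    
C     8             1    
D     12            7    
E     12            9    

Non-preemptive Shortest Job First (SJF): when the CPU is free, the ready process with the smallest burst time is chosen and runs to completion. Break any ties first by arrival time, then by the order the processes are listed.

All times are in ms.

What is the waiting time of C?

8

Schedule: | A 0-7 | B 7-16 | C 16-17 | D 17-24 | E 24-33 |
Completion: A=7  B=16  C=17  D=24  E=33
Waiting(C) = turnaround − burst = 9 − 1 = 8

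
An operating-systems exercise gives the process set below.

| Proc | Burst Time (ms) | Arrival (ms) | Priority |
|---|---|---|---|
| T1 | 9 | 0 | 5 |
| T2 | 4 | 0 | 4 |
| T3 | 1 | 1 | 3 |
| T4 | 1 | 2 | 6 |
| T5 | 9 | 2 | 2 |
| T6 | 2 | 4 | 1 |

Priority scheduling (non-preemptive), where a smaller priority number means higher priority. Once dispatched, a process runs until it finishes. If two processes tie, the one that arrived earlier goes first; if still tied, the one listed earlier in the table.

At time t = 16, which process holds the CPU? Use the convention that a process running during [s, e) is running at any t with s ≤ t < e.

Schedule: | T2 0-4 | T6 4-6 | T5 6-15 | T3 15-16 | T1 16-25 | T4 25-26 |
Completion: T1=25  T2=4  T3=16  T4=26  T5=15  T6=6

T1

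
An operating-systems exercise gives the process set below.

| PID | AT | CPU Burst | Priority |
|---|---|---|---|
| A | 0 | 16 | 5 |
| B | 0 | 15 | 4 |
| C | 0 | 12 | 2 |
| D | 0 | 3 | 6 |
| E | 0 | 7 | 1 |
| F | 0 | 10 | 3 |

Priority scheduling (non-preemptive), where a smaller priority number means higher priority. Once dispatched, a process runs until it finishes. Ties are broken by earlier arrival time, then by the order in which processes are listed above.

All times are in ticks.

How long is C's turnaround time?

19

Timeline: | E 0-7 | C 7-19 | F 19-29 | B 29-44 | A 44-60 | D 60-63 |
Completion: A=60  B=44  C=19  D=63  E=7  F=29
Turnaround(C) = completion − arrival = 19 − 0 = 19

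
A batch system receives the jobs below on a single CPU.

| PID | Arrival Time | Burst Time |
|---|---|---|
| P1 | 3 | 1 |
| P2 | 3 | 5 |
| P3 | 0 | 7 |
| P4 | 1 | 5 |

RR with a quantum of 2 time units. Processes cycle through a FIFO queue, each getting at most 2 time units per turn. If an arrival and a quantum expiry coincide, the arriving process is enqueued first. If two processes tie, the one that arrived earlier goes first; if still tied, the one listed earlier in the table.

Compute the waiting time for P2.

10

Gantt: | P3 0-2 | P4 2-4 | P3 4-6 | P1 6-7 | P2 7-9 | P4 9-11 | P3 11-13 | P2 13-15 | P4 15-16 | P3 16-17 | P2 17-18 |
Completion: P1=7  P2=18  P3=17  P4=16
Waiting(P2) = turnaround − burst = 15 − 5 = 10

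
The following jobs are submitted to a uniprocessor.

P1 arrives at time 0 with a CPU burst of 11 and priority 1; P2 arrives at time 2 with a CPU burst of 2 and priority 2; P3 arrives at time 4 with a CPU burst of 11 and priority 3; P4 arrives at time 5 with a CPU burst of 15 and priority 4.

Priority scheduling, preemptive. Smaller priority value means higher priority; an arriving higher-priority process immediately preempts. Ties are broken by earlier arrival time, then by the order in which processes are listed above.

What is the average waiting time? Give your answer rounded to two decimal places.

Schedule: | P1 0-11 | P2 11-13 | P3 13-24 | P4 24-39 |
Completion: P1=11  P2=13  P3=24  P4=39
Waiting times: P1=0, P2=9, P3=9, P4=19
Average waiting = (0+9+9+19) / 4 = 37/4 = 9.25

9.25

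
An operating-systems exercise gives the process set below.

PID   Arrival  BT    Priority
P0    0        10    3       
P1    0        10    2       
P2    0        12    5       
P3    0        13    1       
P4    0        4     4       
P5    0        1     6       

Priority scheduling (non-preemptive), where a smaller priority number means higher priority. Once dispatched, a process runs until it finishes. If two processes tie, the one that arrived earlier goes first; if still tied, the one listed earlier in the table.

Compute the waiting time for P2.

37

Gantt: | P3 0-13 | P1 13-23 | P0 23-33 | P4 33-37 | P2 37-49 | P5 49-50 |
Completion: P0=33  P1=23  P2=49  P3=13  P4=37  P5=50
Turnaround (C−A): P0=33  P1=23  P2=49  P3=13  P4=37  P5=50
Waiting(P2) = turnaround − burst = 49 − 12 = 37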